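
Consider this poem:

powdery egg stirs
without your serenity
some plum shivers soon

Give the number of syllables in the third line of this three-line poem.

The third line: "some plum shivers soon": 1+1+2+1 = 5

5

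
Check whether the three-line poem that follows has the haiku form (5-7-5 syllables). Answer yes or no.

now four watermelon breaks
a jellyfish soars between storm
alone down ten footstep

No

Line 1: "now four watermelon breaks": 1+1+4+1 = 7 (expected 5)
Line 2: "a jellyfish soars between storm": 1+3+1+2+1 = 8 (expected 7)
Line 3: "alone down ten footstep": 2+1+1+2 = 6 (expected 5)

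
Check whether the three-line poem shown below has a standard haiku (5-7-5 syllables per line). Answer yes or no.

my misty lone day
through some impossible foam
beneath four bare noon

Yes

Line 1: my(1) + misty(2) + lone(1) + day(1) = 5 ✓
Line 2: through(1) + some(1) + impossible(4) + foam(1) = 7 ✓
Line 3: beneath(2) + four(1) + bare(1) + noon(1) = 5 ✓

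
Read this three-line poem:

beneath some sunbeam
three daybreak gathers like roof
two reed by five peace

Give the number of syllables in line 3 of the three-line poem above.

5

Line 3: two (1), reed (1), by (1), five (1), peace (1) → 5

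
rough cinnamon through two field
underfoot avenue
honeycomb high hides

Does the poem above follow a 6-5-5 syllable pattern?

No

Line 1: rough (1), cinnamon (3), through (1), two (1), field (1) → 7 (expected 6)
Line 2: underfoot (3), avenue (3) → 6 (expected 5)
Line 3: honeycomb (3), high (1), hides (1) → 5 ✓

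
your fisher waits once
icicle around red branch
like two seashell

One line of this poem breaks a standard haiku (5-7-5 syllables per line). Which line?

Line 1: "your fisher waits once": 1+2+1+1 = 5 ✓
Line 2: "icicle around red branch": 3+2+1+1 = 7 ✓
Line 3: "like two seashell": 1+1+2 = 4 (expected 5)

The third line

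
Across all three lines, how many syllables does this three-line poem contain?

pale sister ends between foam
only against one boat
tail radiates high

Line 1: pale(1) + sister(2) + ends(1) + between(2) + foam(1) = 7
Line 2: only(2) + against(2) + one(1) + boat(1) = 6
Line 3: tail(1) + radiates(3) + high(1) = 5
Total: 7 + 6 + 5 = 18

18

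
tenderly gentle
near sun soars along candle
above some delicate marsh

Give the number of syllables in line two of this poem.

Line two: "near sun soars along candle": 1+1+1+2+2 = 7

7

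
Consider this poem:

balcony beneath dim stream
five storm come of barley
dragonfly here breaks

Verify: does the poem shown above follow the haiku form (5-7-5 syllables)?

No

Line 1: balcony(3) + beneath(2) + dim(1) + stream(1) = 7 (expected 5)
Line 2: five(1) + storm(1) + come(1) + of(1) + barley(2) = 6 (expected 7)
Line 3: dragonfly(3) + here(1) + breaks(1) = 5 ✓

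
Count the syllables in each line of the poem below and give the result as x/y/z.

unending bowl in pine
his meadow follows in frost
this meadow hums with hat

Line 1: unending (3), bowl (1), in (1), pine (1) → 6
Line 2: his (1), meadow (2), follows (2), in (1), frost (1) → 7
Line 3: this (1), meadow (2), hums (1), with (1), hat (1) → 6

6/7/6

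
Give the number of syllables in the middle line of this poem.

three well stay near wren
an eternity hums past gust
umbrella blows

The middle line: an (1), eternity (4), hums (1), past (1), gust (1) → 8

8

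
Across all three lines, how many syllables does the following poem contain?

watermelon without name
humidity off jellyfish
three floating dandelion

Line 1: "watermelon without name": 4+2+1 = 7
Line 2: "humidity off jellyfish": 4+1+3 = 8
Line 3: "three floating dandelion": 1+2+4 = 7
Total: 7 + 8 + 7 = 22

22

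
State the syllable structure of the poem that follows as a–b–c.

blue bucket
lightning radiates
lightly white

3–5–3

Line 1: blue(1) + bucket(2) = 3
Line 2: lightning(2) + radiates(3) = 5
Line 3: lightly(2) + white(1) = 3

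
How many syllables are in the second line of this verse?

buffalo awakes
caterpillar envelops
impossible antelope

The second line: caterpillar(4) + envelops(3) = 7

7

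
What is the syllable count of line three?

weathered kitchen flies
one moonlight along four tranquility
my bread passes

Line three: my (1), bread (1), passes (2) → 4

4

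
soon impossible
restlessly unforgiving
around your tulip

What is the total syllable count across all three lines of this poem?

Line 1: "soon impossible": 1+4 = 5
Line 2: "restlessly unforgiving": 3+4 = 7
Line 3: "around your tulip": 2+1+2 = 5
Total: 5 + 7 + 5 = 17

17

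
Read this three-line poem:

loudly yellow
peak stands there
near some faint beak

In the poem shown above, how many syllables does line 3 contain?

Line 3: near (1), some (1), faint (1), beak (1) → 4

4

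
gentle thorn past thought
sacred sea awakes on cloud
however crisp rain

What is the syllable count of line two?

Line two: sacred(2) + sea(1) + awakes(2) + on(1) + cloud(1) = 7

7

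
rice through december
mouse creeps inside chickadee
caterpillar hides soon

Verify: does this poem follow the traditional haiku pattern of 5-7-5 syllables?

No

Line 1: rice(1) + through(1) + december(3) = 5 ✓
Line 2: mouse(1) + creeps(1) + inside(2) + chickadee(3) = 7 ✓
Line 3: caterpillar(4) + hides(1) + soon(1) = 6 (expected 5)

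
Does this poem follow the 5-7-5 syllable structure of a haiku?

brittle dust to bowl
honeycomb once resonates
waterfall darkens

Line 1: brittle(2) + dust(1) + to(1) + bowl(1) = 5 ✓
Line 2: honeycomb(3) + once(1) + resonates(3) = 7 ✓
Line 3: waterfall(3) + darkens(2) = 5 ✓

Yes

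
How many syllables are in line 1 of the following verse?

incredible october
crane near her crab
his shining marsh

Line 1: "incredible october": 4+3 = 7

7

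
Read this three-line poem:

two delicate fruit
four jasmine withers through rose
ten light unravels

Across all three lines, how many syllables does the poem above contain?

17

Line 1: two (1), delicate (3), fruit (1) → 5
Line 2: four (1), jasmine (2), withers (2), through (1), rose (1) → 7
Line 3: ten (1), light (1), unravels (3) → 5
Total: 5 + 7 + 5 = 17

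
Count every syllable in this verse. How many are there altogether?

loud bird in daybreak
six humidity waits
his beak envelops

Line 1: "loud bird in daybreak": 1+1+1+2 = 5
Line 2: "six humidity waits": 1+4+1 = 6
Line 3: "his beak envelops": 1+1+3 = 5
Total: 5 + 6 + 5 = 16

16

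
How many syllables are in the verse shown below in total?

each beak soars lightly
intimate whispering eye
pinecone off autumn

17

Line 1: "each beak soars lightly": 1+1+1+2 = 5
Line 2: "intimate whispering eye": 3+3+1 = 7
Line 3: "pinecone off autumn": 2+1+2 = 5
Total: 5 + 7 + 5 = 17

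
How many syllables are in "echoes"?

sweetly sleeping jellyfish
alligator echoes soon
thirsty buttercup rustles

2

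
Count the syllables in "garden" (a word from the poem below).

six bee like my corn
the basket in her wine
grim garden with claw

2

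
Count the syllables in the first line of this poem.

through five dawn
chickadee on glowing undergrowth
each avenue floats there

3

The first line: "through five dawn": 1+1+1 = 3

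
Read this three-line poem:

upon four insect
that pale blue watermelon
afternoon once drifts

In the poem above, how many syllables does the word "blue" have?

1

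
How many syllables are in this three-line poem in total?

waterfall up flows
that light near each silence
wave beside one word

16

Line 1: "waterfall up flows": 3+1+1 = 5
Line 2: "that light near each silence": 1+1+1+1+2 = 6
Line 3: "wave beside one word": 1+2+1+1 = 5
Total: 5 + 6 + 5 = 16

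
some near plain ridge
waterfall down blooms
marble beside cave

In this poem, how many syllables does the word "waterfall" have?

3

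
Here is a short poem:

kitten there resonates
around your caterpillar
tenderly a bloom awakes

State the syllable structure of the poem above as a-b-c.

6-7-7

Line 1: "kitten there resonates": 2+1+3 = 6
Line 2: "around your caterpillar": 2+1+4 = 7
Line 3: "tenderly a bloom awakes": 3+1+1+2 = 7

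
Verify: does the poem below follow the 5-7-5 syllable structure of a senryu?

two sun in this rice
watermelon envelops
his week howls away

Yes

Line 1: two (1), sun (1), in (1), this (1), rice (1) → 5 ✓
Line 2: watermelon (4), envelops (3) → 7 ✓
Line 3: his (1), week (1), howls (1), away (2) → 5 ✓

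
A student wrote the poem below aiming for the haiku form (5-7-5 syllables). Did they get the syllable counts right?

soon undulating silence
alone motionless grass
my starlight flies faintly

No

Line 1: soon(1) + undulating(4) + silence(2) = 7 (expected 5)
Line 2: alone(2) + motionless(3) + grass(1) = 6 (expected 7)
Line 3: my(1) + starlight(2) + flies(1) + faintly(2) = 6 (expected 5)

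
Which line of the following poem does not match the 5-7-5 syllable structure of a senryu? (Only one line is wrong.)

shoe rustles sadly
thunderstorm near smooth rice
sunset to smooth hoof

Line 1: shoe(1) + rustles(2) + sadly(2) = 5 ✓
Line 2: thunderstorm(3) + near(1) + smooth(1) + rice(1) = 6 (expected 7)
Line 3: sunset(2) + to(1) + smooth(1) + hoof(1) = 5 ✓

The second line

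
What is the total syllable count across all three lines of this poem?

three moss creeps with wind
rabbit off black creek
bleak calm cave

13

Line 1: three (1), moss (1), creeps (1), with (1), wind (1) → 5
Line 2: rabbit (2), off (1), black (1), creek (1) → 5
Line 3: bleak (1), calm (1), cave (1) → 3
Total: 5 + 5 + 3 = 13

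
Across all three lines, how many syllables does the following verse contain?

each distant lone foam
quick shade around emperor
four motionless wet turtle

19

Line 1: each(1) + distant(2) + lone(1) + foam(1) = 5
Line 2: quick(1) + shade(1) + around(2) + emperor(3) = 7
Line 3: four(1) + motionless(3) + wet(1) + turtle(2) = 7
Total: 5 + 7 + 7 = 19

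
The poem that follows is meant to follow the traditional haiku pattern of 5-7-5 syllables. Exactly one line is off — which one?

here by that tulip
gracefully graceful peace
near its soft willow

Line 1: here(1) + by(1) + that(1) + tulip(2) = 5 ✓
Line 2: gracefully(3) + graceful(2) + peace(1) = 6 (expected 7)
Line 3: near(1) + its(1) + soft(1) + willow(2) = 5 ✓

The second line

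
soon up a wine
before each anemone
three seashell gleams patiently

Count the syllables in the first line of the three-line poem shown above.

The first line: "soon up a wine": 1+1+1+1 = 4

4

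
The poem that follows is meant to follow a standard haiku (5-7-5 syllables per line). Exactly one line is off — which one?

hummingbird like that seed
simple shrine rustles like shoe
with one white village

The first line

Line 1: hummingbird(3) + like(1) + that(1) + seed(1) = 6 (expected 5)
Line 2: simple(2) + shrine(1) + rustles(2) + like(1) + shoe(1) = 7 ✓
Line 3: with(1) + one(1) + white(1) + village(2) = 5 ✓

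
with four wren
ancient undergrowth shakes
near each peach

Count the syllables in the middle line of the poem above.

The middle line: ancient(2) + undergrowth(3) + shakes(1) = 6

6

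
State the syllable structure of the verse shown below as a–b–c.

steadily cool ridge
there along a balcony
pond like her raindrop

Line 1: steadily (3), cool (1), ridge (1) → 5
Line 2: there (1), along (2), a (1), balcony (3) → 7
Line 3: pond (1), like (1), her (1), raindrop (2) → 5

5–7–5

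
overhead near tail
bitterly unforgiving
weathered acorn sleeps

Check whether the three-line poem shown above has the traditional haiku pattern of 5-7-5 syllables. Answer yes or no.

Line 1: "overhead near tail": 3+1+1 = 5 ✓
Line 2: "bitterly unforgiving": 3+4 = 7 ✓
Line 3: "weathered acorn sleeps": 2+2+1 = 5 ✓

Yes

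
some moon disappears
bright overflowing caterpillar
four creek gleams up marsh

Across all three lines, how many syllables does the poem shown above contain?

Line 1: some(1) + moon(1) + disappears(3) = 5
Line 2: bright(1) + overflowing(4) + caterpillar(4) = 9
Line 3: four(1) + creek(1) + gleams(1) + up(1) + marsh(1) = 5
Total: 5 + 9 + 5 = 19

19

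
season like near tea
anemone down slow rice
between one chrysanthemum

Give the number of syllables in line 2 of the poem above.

Line 2: "anemone down slow rice": 4+1+1+1 = 7

7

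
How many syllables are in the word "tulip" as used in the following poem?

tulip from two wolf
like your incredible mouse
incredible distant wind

2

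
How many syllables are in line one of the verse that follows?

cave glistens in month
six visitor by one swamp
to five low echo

Line one: "cave glistens in month": 1+2+1+1 = 5

5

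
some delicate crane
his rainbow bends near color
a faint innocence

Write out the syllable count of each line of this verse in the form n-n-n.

5-7-5

Line 1: "some delicate crane": 1+3+1 = 5
Line 2: "his rainbow bends near color": 1+2+1+1+2 = 7
Line 3: "a faint innocence": 1+1+3 = 5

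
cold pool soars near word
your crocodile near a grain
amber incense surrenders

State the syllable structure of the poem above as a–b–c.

5–7–7

Line 1: cold(1) + pool(1) + soars(1) + near(1) + word(1) = 5
Line 2: your(1) + crocodile(3) + near(1) + a(1) + grain(1) = 7
Line 3: amber(2) + incense(2) + surrenders(3) = 7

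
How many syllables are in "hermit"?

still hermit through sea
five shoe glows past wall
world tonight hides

2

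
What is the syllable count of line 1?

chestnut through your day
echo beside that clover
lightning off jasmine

Line 1: chestnut(2) + through(1) + your(1) + day(1) = 5

5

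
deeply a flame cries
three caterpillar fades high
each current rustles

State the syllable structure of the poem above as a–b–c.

Line 1: deeply (2), a (1), flame (1), cries (1) → 5
Line 2: three (1), caterpillar (4), fades (1), high (1) → 7
Line 3: each (1), current (2), rustles (2) → 5

5–7–5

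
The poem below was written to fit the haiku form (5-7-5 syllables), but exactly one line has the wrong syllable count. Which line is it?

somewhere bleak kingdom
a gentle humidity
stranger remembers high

The third line

Line 1: somewhere(2) + bleak(1) + kingdom(2) = 5 ✓
Line 2: a(1) + gentle(2) + humidity(4) = 7 ✓
Line 3: stranger(2) + remembers(3) + high(1) = 6 (expected 5)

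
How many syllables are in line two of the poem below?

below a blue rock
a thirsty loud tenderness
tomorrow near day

7

Line two: "a thirsty loud tenderness": 1+2+1+3 = 7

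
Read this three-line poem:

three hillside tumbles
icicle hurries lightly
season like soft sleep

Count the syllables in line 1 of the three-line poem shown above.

Line 1: three (1), hillside (2), tumbles (2) → 5

5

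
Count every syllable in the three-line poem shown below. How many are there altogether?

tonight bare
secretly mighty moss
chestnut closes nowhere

15

Line 1: tonight (2), bare (1) → 3
Line 2: secretly (3), mighty (2), moss (1) → 6
Line 3: chestnut (2), closes (2), nowhere (2) → 6
Total: 3 + 6 + 6 = 15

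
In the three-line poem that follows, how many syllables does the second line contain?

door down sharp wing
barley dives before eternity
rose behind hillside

The second line: "barley dives before eternity": 2+1+2+4 = 9

9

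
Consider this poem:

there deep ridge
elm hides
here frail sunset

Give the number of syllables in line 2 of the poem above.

2

Line 2: elm (1), hides (1) → 2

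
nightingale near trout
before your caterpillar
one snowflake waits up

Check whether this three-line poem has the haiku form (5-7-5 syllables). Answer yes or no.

Line 1: nightingale (3), near (1), trout (1) → 5 ✓
Line 2: before (2), your (1), caterpillar (4) → 7 ✓
Line 3: one (1), snowflake (2), waits (1), up (1) → 5 ✓

Yes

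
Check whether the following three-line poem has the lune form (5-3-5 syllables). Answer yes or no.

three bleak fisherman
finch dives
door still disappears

No

Line 1: three(1) + bleak(1) + fisherman(3) = 5 ✓
Line 2: finch(1) + dives(1) = 2 (expected 3)
Line 3: door(1) + still(1) + disappears(3) = 5 ✓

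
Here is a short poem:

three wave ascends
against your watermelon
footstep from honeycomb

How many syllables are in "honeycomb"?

3

"honeycomb" has 3 syllables.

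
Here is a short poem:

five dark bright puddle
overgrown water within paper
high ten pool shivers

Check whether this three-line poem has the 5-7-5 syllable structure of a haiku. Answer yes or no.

No

Line 1: "five dark bright puddle": 1+1+1+2 = 5 ✓
Line 2: "overgrown water within paper": 3+2+2+2 = 9 (expected 7)
Line 3: "high ten pool shivers": 1+1+1+2 = 5 ✓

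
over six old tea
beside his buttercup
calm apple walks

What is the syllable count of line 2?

6

Line 2: beside (2), his (1), buttercup (3) → 6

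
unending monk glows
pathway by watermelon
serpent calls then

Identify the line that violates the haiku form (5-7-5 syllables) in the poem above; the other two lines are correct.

Line 1: unending(3) + monk(1) + glows(1) = 5 ✓
Line 2: pathway(2) + by(1) + watermelon(4) = 7 ✓
Line 3: serpent(2) + calls(1) + then(1) = 4 (expected 5)

The third line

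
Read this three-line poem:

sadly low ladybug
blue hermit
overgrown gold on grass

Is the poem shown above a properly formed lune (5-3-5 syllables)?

No

Line 1: sadly(2) + low(1) + ladybug(3) = 6 (expected 5)
Line 2: blue(1) + hermit(2) = 3 ✓
Line 3: overgrown(3) + gold(1) + on(1) + grass(1) = 6 (expected 5)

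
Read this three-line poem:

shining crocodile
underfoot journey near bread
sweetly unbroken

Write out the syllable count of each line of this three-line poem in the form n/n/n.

5/7/5

Line 1: "shining crocodile": 2+3 = 5
Line 2: "underfoot journey near bread": 3+2+1+1 = 7
Line 3: "sweetly unbroken": 2+3 = 5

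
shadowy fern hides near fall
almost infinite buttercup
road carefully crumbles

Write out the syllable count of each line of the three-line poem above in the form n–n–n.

Line 1: "shadowy fern hides near fall": 3+1+1+1+1 = 7
Line 2: "almost infinite buttercup": 2+3+3 = 8
Line 3: "road carefully crumbles": 1+3+2 = 6

7–8–6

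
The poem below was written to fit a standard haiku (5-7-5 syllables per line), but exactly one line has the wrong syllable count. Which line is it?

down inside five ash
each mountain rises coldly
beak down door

The third line

Line 1: "down inside five ash": 1+2+1+1 = 5 ✓
Line 2: "each mountain rises coldly": 1+2+2+2 = 7 ✓
Line 3: "beak down door": 1+1+1 = 3 (expected 5)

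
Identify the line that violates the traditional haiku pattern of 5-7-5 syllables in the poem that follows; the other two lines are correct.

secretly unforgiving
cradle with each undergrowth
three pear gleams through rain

Line 1

Line 1: secretly(3) + unforgiving(4) = 7 (expected 5)
Line 2: cradle(2) + with(1) + each(1) + undergrowth(3) = 7 ✓
Line 3: three(1) + pear(1) + gleams(1) + through(1) + rain(1) = 5 ✓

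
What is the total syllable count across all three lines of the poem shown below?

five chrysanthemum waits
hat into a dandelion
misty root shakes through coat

Line 1: "five chrysanthemum waits": 1+4+1 = 6
Line 2: "hat into a dandelion": 1+2+1+4 = 8
Line 3: "misty root shakes through coat": 2+1+1+1+1 = 6
Total: 6 + 8 + 6 = 20

20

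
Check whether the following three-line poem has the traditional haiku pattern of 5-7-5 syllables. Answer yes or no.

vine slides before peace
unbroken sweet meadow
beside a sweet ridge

No

Line 1: vine(1) + slides(1) + before(2) + peace(1) = 5 ✓
Line 2: unbroken(3) + sweet(1) + meadow(2) = 6 (expected 7)
Line 3: beside(2) + a(1) + sweet(1) + ridge(1) = 5 ✓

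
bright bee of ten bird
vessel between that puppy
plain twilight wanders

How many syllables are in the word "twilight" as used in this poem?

2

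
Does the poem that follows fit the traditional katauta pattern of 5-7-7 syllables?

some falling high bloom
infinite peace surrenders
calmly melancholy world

Yes

Line 1: some (1), falling (2), high (1), bloom (1) → 5 ✓
Line 2: infinite (3), peace (1), surrenders (3) → 7 ✓
Line 3: calmly (2), melancholy (4), world (1) → 7 ✓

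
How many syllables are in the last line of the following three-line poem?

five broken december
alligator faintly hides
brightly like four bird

The last line: brightly(2) + like(1) + four(1) + bird(1) = 5

5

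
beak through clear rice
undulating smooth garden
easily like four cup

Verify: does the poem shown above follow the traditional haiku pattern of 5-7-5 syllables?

No

Line 1: beak (1), through (1), clear (1), rice (1) → 4 (expected 5)
Line 2: undulating (4), smooth (1), garden (2) → 7 ✓
Line 3: easily (3), like (1), four (1), cup (1) → 6 (expected 5)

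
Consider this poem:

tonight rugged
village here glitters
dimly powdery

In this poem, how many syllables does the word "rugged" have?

"rugged" has 2 syllables.

2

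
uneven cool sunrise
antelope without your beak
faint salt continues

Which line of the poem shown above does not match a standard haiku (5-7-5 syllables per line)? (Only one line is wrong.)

The first line

Line 1: uneven(3) + cool(1) + sunrise(2) = 6 (expected 5)
Line 2: antelope(3) + without(2) + your(1) + beak(1) = 7 ✓
Line 3: faint(1) + salt(1) + continues(3) = 5 ✓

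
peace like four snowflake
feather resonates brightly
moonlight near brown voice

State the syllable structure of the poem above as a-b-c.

5-7-5

Line 1: peace (1), like (1), four (1), snowflake (2) → 5
Line 2: feather (2), resonates (3), brightly (2) → 7
Line 3: moonlight (2), near (1), brown (1), voice (1) → 5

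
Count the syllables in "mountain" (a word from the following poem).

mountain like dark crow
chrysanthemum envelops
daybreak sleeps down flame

2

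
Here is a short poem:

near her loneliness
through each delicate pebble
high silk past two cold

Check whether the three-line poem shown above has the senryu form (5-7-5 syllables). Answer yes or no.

Yes

Line 1: "near her loneliness": 1+1+3 = 5 ✓
Line 2: "through each delicate pebble": 1+1+3+2 = 7 ✓
Line 3: "high silk past two cold": 1+1+1+1+1 = 5 ✓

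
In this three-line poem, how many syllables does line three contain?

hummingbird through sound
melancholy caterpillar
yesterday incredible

Line three: "yesterday incredible": 3+4 = 7

7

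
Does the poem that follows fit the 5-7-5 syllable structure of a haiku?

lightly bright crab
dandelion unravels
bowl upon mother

Line 1: lightly (2), bright (1), crab (1) → 4 (expected 5)
Line 2: dandelion (4), unravels (3) → 7 ✓
Line 3: bowl (1), upon (2), mother (2) → 5 ✓

No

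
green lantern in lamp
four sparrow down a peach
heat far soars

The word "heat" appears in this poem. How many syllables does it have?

1

"heat" has 1 syllable.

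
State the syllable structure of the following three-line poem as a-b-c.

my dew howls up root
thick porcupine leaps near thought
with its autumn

5-7-4

Line 1: my (1), dew (1), howls (1), up (1), root (1) → 5
Line 2: thick (1), porcupine (3), leaps (1), near (1), thought (1) → 7
Line 3: with (1), its (1), autumn (2) → 4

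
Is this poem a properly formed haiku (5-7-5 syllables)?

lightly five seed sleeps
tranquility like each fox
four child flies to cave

Line 1: lightly (2), five (1), seed (1), sleeps (1) → 5 ✓
Line 2: tranquility (4), like (1), each (1), fox (1) → 7 ✓
Line 3: four (1), child (1), flies (1), to (1), cave (1) → 5 ✓

Yes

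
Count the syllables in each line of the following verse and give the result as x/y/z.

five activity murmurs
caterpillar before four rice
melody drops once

7/8/5

Line 1: five (1), activity (4), murmurs (2) → 7
Line 2: caterpillar (4), before (2), four (1), rice (1) → 8
Line 3: melody (3), drops (1), once (1) → 5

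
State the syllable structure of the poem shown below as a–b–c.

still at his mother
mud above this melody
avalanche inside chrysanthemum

5–7–9

Line 1: still (1), at (1), his (1), mother (2) → 5
Line 2: mud (1), above (2), this (1), melody (3) → 7
Line 3: avalanche (3), inside (2), chrysanthemum (4) → 9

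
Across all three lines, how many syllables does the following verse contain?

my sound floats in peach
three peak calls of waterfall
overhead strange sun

17

Line 1: my(1) + sound(1) + floats(1) + in(1) + peach(1) = 5
Line 2: three(1) + peak(1) + calls(1) + of(1) + waterfall(3) = 7
Line 3: overhead(3) + strange(1) + sun(1) = 5
Total: 5 + 7 + 5 = 17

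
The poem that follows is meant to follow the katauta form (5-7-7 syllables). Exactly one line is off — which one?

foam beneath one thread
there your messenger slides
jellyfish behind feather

Line 2

Line 1: foam (1), beneath (2), one (1), thread (1) → 5 ✓
Line 2: there (1), your (1), messenger (3), slides (1) → 6 (expected 7)
Line 3: jellyfish (3), behind (2), feather (2) → 7 ✓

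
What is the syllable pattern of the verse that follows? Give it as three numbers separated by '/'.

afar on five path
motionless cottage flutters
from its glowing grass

5/7/5

Line 1: afar (2), on (1), five (1), path (1) → 5
Line 2: motionless (3), cottage (2), flutters (2) → 7
Line 3: from (1), its (1), glowing (2), grass (1) → 5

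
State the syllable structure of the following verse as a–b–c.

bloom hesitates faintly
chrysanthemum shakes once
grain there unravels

Line 1: "bloom hesitates faintly": 1+3+2 = 6
Line 2: "chrysanthemum shakes once": 4+1+1 = 6
Line 3: "grain there unravels": 1+1+3 = 5

6–6–5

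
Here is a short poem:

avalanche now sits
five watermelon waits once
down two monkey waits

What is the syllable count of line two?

7

Line two: five (1), watermelon (4), waits (1), once (1) → 7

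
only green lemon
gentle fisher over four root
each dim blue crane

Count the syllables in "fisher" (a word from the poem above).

2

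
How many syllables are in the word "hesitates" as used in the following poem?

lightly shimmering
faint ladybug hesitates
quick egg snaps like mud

3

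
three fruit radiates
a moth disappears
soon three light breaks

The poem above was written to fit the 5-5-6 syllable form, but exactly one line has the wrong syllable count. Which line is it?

Line 1: three (1), fruit (1), radiates (3) → 5 ✓
Line 2: a (1), moth (1), disappears (3) → 5 ✓
Line 3: soon (1), three (1), light (1), breaks (1) → 4 (expected 6)

The third line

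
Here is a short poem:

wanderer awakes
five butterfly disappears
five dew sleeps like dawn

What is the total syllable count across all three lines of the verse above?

17

Line 1: wanderer(3) + awakes(2) = 5
Line 2: five(1) + butterfly(3) + disappears(3) = 7
Line 3: five(1) + dew(1) + sleeps(1) + like(1) + dawn(1) = 5
Total: 5 + 7 + 5 = 17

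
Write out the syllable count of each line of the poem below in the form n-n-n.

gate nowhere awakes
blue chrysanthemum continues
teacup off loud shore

Line 1: gate (1), nowhere (2), awakes (2) → 5
Line 2: blue (1), chrysanthemum (4), continues (3) → 8
Line 3: teacup (2), off (1), loud (1), shore (1) → 5

5-8-5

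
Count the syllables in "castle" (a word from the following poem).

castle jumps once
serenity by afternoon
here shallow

2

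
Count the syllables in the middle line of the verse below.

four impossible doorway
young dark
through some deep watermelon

2

The middle line: young(1) + dark(1) = 2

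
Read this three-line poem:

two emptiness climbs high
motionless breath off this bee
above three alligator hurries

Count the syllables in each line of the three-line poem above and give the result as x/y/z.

Line 1: two(1) + emptiness(3) + climbs(1) + high(1) = 6
Line 2: motionless(3) + breath(1) + off(1) + this(1) + bee(1) = 7
Line 3: above(2) + three(1) + alligator(4) + hurries(2) = 9

6/7/9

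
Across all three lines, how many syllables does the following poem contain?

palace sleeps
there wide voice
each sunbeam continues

Line 1: palace (2), sleeps (1) → 3
Line 2: there (1), wide (1), voice (1) → 3
Line 3: each (1), sunbeam (2), continues (3) → 6
Total: 3 + 3 + 6 = 12

12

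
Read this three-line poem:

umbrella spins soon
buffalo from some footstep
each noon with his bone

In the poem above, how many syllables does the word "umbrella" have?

3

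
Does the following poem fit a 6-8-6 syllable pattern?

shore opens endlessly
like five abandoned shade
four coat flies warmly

No

Line 1: shore(1) + opens(2) + endlessly(3) = 6 ✓
Line 2: like(1) + five(1) + abandoned(3) + shade(1) = 6 (expected 8)
Line 3: four(1) + coat(1) + flies(1) + warmly(2) = 5 (expected 6)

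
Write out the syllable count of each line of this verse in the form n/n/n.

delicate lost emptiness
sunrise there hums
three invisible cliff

7/4/6

Line 1: delicate (3), lost (1), emptiness (3) → 7
Line 2: sunrise (2), there (1), hums (1) → 4
Line 3: three (1), invisible (4), cliff (1) → 6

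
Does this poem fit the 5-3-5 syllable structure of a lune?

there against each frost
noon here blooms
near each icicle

Yes

Line 1: there(1) + against(2) + each(1) + frost(1) = 5 ✓
Line 2: noon(1) + here(1) + blooms(1) = 3 ✓
Line 3: near(1) + each(1) + icicle(3) = 5 ✓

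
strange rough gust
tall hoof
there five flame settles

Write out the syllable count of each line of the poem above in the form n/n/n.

Line 1: "strange rough gust": 1+1+1 = 3
Line 2: "tall hoof": 1+1 = 2
Line 3: "there five flame settles": 1+1+1+2 = 5

3/2/5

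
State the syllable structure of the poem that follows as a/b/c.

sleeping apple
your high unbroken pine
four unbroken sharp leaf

Line 1: sleeping (2), apple (2) → 4
Line 2: your (1), high (1), unbroken (3), pine (1) → 6
Line 3: four (1), unbroken (3), sharp (1), leaf (1) → 6

4/6/6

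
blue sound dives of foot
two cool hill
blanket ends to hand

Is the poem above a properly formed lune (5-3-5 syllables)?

Yes

Line 1: blue (1), sound (1), dives (1), of (1), foot (1) → 5 ✓
Line 2: two (1), cool (1), hill (1) → 3 ✓
Line 3: blanket (2), ends (1), to (1), hand (1) → 5 ✓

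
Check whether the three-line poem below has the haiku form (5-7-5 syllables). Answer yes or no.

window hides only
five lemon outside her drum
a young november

Line 1: "window hides only": 2+1+2 = 5 ✓
Line 2: "five lemon outside her drum": 1+2+2+1+1 = 7 ✓
Line 3: "a young november": 1+1+3 = 5 ✓

Yes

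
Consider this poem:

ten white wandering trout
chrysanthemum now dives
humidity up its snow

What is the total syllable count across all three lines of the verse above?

Line 1: "ten white wandering trout": 1+1+3+1 = 6
Line 2: "chrysanthemum now dives": 4+1+1 = 6
Line 3: "humidity up its snow": 4+1+1+1 = 7
Total: 6 + 6 + 7 = 19

19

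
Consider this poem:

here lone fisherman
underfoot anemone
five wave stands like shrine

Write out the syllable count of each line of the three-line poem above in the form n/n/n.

5/7/5

Line 1: here(1) + lone(1) + fisherman(3) = 5
Line 2: underfoot(3) + anemone(4) = 7
Line 3: five(1) + wave(1) + stands(1) + like(1) + shrine(1) = 5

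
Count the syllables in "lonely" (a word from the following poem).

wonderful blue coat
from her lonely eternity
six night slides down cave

"lonely" has 2 syllables.

2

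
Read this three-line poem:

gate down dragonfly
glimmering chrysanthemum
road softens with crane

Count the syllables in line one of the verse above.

Line one: gate(1) + down(1) + dragonfly(3) = 5

5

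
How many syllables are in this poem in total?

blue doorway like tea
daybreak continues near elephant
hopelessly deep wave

Line 1: "blue doorway like tea": 1+2+1+1 = 5
Line 2: "daybreak continues near elephant": 2+3+1+3 = 9
Line 3: "hopelessly deep wave": 3+1+1 = 5
Total: 5 + 9 + 5 = 19

19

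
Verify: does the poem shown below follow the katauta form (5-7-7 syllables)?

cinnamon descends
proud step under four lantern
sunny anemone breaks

Yes

Line 1: cinnamon(3) + descends(2) = 5 ✓
Line 2: proud(1) + step(1) + under(2) + four(1) + lantern(2) = 7 ✓
Line 3: sunny(2) + anemone(4) + breaks(1) = 7 ✓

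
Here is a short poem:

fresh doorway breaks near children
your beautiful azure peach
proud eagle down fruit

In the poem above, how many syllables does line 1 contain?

Line 1: fresh (1), doorway (2), breaks (1), near (1), children (2) → 7

7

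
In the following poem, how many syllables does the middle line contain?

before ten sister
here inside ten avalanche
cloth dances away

7

The middle line: "here inside ten avalanche": 1+2+1+3 = 7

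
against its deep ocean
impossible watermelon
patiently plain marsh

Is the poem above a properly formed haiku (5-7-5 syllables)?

No

Line 1: against (2), its (1), deep (1), ocean (2) → 6 (expected 5)
Line 2: impossible (4), watermelon (4) → 8 (expected 7)
Line 3: patiently (3), plain (1), marsh (1) → 5 ✓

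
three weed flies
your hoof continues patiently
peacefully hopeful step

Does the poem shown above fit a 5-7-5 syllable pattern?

No

Line 1: "three weed flies": 1+1+1 = 3 (expected 5)
Line 2: "your hoof continues patiently": 1+1+3+3 = 8 (expected 7)
Line 3: "peacefully hopeful step": 3+2+1 = 6 (expected 5)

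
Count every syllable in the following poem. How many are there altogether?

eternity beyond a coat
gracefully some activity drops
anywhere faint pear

22

Line 1: eternity(4) + beyond(2) + a(1) + coat(1) = 8
Line 2: gracefully(3) + some(1) + activity(4) + drops(1) = 9
Line 3: anywhere(3) + faint(1) + pear(1) = 5
Total: 8 + 9 + 5 = 22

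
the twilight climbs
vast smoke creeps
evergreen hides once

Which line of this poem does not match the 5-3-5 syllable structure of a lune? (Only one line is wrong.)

Line 1: the(1) + twilight(2) + climbs(1) = 4 (expected 5)
Line 2: vast(1) + smoke(1) + creeps(1) = 3 ✓
Line 3: evergreen(3) + hides(1) + once(1) = 5 ✓

Line 1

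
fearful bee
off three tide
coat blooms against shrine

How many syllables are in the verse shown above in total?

Line 1: fearful (2), bee (1) → 3
Line 2: off (1), three (1), tide (1) → 3
Line 3: coat (1), blooms (1), against (2), shrine (1) → 5
Total: 3 + 3 + 5 = 11

11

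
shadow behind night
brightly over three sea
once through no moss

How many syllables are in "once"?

1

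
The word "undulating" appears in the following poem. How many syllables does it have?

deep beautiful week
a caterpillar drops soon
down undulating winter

4

"undulating" has 4 syllables.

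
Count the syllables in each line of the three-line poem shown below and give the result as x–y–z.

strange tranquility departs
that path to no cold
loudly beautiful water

7–5–7

Line 1: strange (1), tranquility (4), departs (2) → 7
Line 2: that (1), path (1), to (1), no (1), cold (1) → 5
Line 3: loudly (2), beautiful (3), water (2) → 7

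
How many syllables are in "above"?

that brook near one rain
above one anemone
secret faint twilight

2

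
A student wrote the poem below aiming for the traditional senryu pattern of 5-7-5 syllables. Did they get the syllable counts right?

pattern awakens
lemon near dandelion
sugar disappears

Yes

Line 1: "pattern awakens": 2+3 = 5 ✓
Line 2: "lemon near dandelion": 2+1+4 = 7 ✓
Line 3: "sugar disappears": 2+3 = 5 ✓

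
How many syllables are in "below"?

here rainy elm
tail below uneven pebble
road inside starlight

2

"below" has 2 syllables.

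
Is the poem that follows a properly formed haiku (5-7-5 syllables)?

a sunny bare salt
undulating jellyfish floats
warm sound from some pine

Line 1: "a sunny bare salt": 1+2+1+1 = 5 ✓
Line 2: "undulating jellyfish floats": 4+3+1 = 8 (expected 7)
Line 3: "warm sound from some pine": 1+1+1+1+1 = 5 ✓

No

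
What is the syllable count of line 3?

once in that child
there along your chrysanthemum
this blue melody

5

Line 3: this (1), blue (1), melody (3) → 5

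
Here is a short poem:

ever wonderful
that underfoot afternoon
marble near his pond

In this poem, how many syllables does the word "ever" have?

2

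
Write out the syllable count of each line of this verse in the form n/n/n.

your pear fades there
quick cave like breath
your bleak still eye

4/4/4

Line 1: your (1), pear (1), fades (1), there (1) → 4
Line 2: quick (1), cave (1), like (1), breath (1) → 4
Line 3: your (1), bleak (1), still (1), eye (1) → 4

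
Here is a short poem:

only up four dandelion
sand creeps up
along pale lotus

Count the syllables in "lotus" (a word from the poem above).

2

"lotus" has 2 syllables.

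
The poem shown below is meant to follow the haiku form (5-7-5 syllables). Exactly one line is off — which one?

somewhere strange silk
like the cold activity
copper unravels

Line 1

Line 1: somewhere(2) + strange(1) + silk(1) = 4 (expected 5)
Line 2: like(1) + the(1) + cold(1) + activity(4) = 7 ✓
Line 3: copper(2) + unravels(3) = 5 ✓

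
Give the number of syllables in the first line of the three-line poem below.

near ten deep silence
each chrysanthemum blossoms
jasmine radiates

5

The first line: near (1), ten (1), deep (1), silence (2) → 5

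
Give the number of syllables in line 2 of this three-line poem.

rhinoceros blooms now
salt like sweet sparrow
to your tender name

Line 2: salt (1), like (1), sweet (1), sparrow (2) → 5

5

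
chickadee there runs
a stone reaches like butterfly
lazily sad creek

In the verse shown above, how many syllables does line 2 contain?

Line 2: a(1) + stone(1) + reaches(2) + like(1) + butterfly(3) = 8

8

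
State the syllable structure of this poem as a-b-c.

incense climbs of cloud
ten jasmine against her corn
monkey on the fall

5-7-5

Line 1: incense(2) + climbs(1) + of(1) + cloud(1) = 5
Line 2: ten(1) + jasmine(2) + against(2) + her(1) + corn(1) = 7
Line 3: monkey(2) + on(1) + the(1) + fall(1) = 5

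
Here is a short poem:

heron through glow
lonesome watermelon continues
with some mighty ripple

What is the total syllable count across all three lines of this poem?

Line 1: "heron through glow": 2+1+1 = 4
Line 2: "lonesome watermelon continues": 2+4+3 = 9
Line 3: "with some mighty ripple": 1+1+2+2 = 6
Total: 4 + 9 + 6 = 19

19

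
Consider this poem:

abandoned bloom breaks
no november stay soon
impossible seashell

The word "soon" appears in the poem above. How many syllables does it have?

1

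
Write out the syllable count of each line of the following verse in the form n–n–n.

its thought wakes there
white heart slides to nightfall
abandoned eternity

Line 1: "its thought wakes there": 1+1+1+1 = 4
Line 2: "white heart slides to nightfall": 1+1+1+1+2 = 6
Line 3: "abandoned eternity": 3+4 = 7

4–6–7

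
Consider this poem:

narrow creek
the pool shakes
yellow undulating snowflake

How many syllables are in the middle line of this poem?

The middle line: "the pool shakes": 1+1+1 = 3

3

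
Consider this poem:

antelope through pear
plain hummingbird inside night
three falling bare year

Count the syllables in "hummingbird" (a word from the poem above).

3

"hummingbird" has 3 syllables.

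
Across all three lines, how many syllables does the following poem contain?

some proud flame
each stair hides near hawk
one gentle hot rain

13

Line 1: "some proud flame": 1+1+1 = 3
Line 2: "each stair hides near hawk": 1+1+1+1+1 = 5
Line 3: "one gentle hot rain": 1+2+1+1 = 5
Total: 3 + 5 + 5 = 13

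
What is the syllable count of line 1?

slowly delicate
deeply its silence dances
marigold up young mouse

5

Line 1: "slowly delicate": 2+3 = 5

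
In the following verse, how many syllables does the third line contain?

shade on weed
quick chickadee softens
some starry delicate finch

The third line: some(1) + starry(2) + delicate(3) + finch(1) = 7

7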